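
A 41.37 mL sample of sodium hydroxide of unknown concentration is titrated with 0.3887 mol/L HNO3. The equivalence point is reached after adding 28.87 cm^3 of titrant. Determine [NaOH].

0.271 M

n(HNO3) delivered = 0.3887 x 0.02887 = 0.01122 mol.
For a 1:1 reaction, n(NaOH) = 0.01122 mol.
[NaOH] = 0.01122 mol / 0.04137 L = 0.271 M.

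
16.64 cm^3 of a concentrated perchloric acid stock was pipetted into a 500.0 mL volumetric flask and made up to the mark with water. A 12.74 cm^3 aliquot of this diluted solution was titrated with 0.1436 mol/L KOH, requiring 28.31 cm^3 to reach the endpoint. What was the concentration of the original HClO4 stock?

9.59 M

n(KOH) = 0.1436 x 0.02831 = 0.004065 mol.
n(HClO4) in the aliquot = 0.004065 mol.
[diluted HClO4] = 0.004065 / 0.01274 = 0.3191 M.
Dilution factor = 500.0/16.64 = 30.05, so [stock] = 0.3191 x 30.05 = 9.59 M.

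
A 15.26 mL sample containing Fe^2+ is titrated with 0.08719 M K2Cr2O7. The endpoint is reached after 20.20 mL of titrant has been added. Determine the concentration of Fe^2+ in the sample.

n(K2Cr2O7) = 0.08719 x 0.02020 = 0.001761 mol.
From the balanced equation, 1 mol K2Cr2O7 reacts with 6 mol Fe^2+, so n(Fe^2+) = 0.001761 x 6/1 = 0.01057 mol.
[Fe^2+] = 0.01057 / 0.01526 L = 0.692 M.

0.692 M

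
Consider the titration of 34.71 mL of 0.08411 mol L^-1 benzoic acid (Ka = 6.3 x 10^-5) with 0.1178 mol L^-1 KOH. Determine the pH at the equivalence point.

8.45

n(C6H5COOH) = 0.08411 x 0.03471 = 0.002919 mol; V(KOH) at equivalence = 0.002919/0.1178 = 0.02478 L.
At equivalence all the acid is converted to C6H5COO-; total volume = 0.03471 + 0.02478 = 0.05949 L, so [C6H5COO-] = 0.002919/0.05949 = 0.04907 M.
Kb = Kw/Ka = 1.0e-14 / 6.3 x 10^-5 = 1.59e-10.
[OH^-] = sqrt(Kb x [C6H5COO-]) = sqrt(1.59e-10 x 0.04907) = 2.79e-6 M.
pOH = 5.55, so pH = 14.00 - 5.55 = 8.45.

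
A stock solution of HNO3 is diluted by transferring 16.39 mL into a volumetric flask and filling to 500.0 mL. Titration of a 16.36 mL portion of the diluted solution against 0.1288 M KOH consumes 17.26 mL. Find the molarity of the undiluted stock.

n(KOH) = 0.1288 x 0.01726 = 0.002223 mol.
n(HNO3) in the aliquot = 0.002223 mol.
[diluted HNO3] = 0.002223 / 0.01636 = 0.1359 M.
Dilution factor = 500.0/16.39 = 30.51, so [stock] = 0.1359 x 30.51 = 4.15 M.

4.15 M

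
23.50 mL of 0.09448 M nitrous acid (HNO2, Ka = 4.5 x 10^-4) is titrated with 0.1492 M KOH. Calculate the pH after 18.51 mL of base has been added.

n(acid) = 0.09448 x 0.02350 = 0.002220 mol; n(KOH) added = 0.1492 x 0.01851 = 0.002762 mol.
Base is in excess by 0.002762 - 0.002220 = 0.0005414 mol in a total volume of 0.04201 L.
[OH^-] = 0.0005414/0.04201 = 0.01289 M, so pOH = 1.89 and pH = 14.00 - 1.89 = 12.11.

12.11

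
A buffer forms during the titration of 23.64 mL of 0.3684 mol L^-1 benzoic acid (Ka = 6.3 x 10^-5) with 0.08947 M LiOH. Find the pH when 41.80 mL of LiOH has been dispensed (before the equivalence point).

Initial n(C6H5COOH) = 0.3684 x 0.02364 = 0.008709 mol.
n(LiOH) added = 0.08947 x 0.04180 = 0.003740 mol, converting that many moles of C6H5COOH to C6H5COO-.
Remaining n(C6H5COOH) = 0.004969 mol; n(C6H5COO-) = 0.003740 mol.
By Henderson-Hasselbalch, pH = pKa + log([A^-]/[HA]) = 4.20 + log(0.003740/0.004969) = 4.20 + (-0.12) = 4.08.

4.08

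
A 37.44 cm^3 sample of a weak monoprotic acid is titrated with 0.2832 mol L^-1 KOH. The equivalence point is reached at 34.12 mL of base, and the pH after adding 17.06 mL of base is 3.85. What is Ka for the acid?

17.06 mL is half of the equivalence volume, so this is the half-equivalence point where [HA] = [A^-].
At half-equivalence pH = pKa, so pKa = 3.85.
Ka = 10^(-3.85) = 1.4 x 10^-4.

1.4 x 10^-4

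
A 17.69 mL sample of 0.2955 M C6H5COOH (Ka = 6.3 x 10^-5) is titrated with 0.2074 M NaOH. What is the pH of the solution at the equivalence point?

n(C6H5COOH) = 0.2955 x 0.01769 = 0.005227 mol; V(NaOH) at equivalence = 0.005227/0.2074 = 0.02520 L.
At equivalence all the acid is converted to C6H5COO-; total volume = 0.01769 + 0.02520 = 0.04289 L, so [C6H5COO-] = 0.005227/0.04289 = 0.1219 M.
Kb = Kw/Ka = 1.0e-14 / 6.3 x 10^-5 = 1.59e-10.
[OH^-] = sqrt(Kb x [C6H5COO-]) = sqrt(1.59e-10 x 0.1219) = 4.40e-6 M.
pOH = 5.36, so pH = 14.00 - 5.36 = 8.64.

8.64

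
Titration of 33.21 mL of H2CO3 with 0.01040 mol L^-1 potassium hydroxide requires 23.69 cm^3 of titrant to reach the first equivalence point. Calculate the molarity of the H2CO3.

0.00742 M

n(KOH) = 0.01040 x 0.02369 = 0.0002464 mol.
At the first equivalence point, 1 mol OH^- react per mol H2CO3, so n(H2CO3) = 0.0002464 / 1 = 0.0002464 mol.
[H2CO3] = 0.0002464 / 0.03321 L = 0.00742 M.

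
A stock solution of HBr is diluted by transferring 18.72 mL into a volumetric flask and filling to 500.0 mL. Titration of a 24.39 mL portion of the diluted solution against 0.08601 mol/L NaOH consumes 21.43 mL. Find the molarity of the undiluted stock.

2.02 M

n(NaOH) = 0.08601 x 0.02143 = 0.001843 mol.
n(HBr) in the aliquot = 0.001843 mol.
[diluted HBr] = 0.001843 / 0.02439 = 0.07557 M.
Dilution factor = 500.0/18.72 = 26.71, so [stock] = 0.07557 x 26.71 = 2.02 M.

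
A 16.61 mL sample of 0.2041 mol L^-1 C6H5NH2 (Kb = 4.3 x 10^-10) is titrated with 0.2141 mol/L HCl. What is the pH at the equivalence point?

n(C6H5NH2) = 0.2041 x 0.01661 = 0.003390 mol; V(HCl) at equivalence = 0.003390/0.2141 = 0.01583 L.
At equivalence the base is fully converted to C6H5NH3+; total volume = 0.03244 L, so [C6H5NH3+] = 0.003390/0.03244 = 0.1045 M.
Ka(C6H5NH3+) = Kw/Kb = 1.0e-14 / 4.3 x 10^-10 = 2.33e-5.
[H^+] = sqrt(Ka x [C6H5NH3+]) = sqrt(2.33e-5 x 0.1045) = 0.00156 M.
pH = -log(0.00156) = 2.81.

2.81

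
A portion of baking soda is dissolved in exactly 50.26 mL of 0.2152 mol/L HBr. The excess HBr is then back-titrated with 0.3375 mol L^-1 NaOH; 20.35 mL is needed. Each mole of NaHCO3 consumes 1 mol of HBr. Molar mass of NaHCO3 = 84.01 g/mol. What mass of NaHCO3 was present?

Total n(HBr) added = 0.2152 x 0.05026 = 0.01082 mol.
n(NaOH) used = 0.3375 x 0.02035 = 0.006868 mol, which equals the excess n(HBr).
So n(HBr) consumed by the sample = 0.01082 - 0.006868 = 0.003948 mol.
n(NaHCO3) = 0.003948 / 1 = 0.003948 mol.
mass = 0.003948 mol x 84.01 g/mol = 0.332 g.

0.332 g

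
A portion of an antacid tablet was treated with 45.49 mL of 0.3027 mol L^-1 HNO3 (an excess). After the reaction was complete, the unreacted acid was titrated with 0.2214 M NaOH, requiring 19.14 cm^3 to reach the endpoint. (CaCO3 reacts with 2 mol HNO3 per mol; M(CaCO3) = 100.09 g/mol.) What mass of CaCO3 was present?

Total n(HNO3) added = 0.3027 x 0.04549 = 0.01377 mol.
n(NaOH) used = 0.2214 x 0.01914 = 0.004238 mol, which equals the excess n(HNO3).
So n(HNO3) consumed by the sample = 0.01377 - 0.004238 = 0.009532 mol.
n(CaCO3) = 0.009532 / 2 = 0.004766 mol.
mass = 0.004766 mol x 100.09 g/mol = 0.477 g.

0.477 g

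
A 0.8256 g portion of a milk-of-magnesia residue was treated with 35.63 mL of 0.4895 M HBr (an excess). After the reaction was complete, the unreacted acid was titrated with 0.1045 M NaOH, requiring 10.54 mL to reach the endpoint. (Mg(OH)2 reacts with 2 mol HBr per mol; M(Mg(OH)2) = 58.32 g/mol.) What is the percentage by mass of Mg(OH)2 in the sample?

Total n(HBr) added = 0.4895 x 0.03563 = 0.01744 mol.
n(NaOH) used = 0.1045 x 0.01054 = 0.001101 mol, which equals the excess n(HBr).
So n(HBr) consumed by the sample = 0.01744 - 0.001101 = 0.01634 mol.
n(Mg(OH)2) = 0.01634 / 2 = 0.008170 mol.
mass Mg(OH)2 = 0.008170 x 58.32 = 0.4765 g, so %Mg(OH)2 = 0.4765/0.8256 x 100 = 57.7%.

57.7%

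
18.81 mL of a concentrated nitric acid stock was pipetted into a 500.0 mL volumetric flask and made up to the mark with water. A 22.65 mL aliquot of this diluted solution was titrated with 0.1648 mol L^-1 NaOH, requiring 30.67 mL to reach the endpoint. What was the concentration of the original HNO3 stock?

n(NaOH) = 0.1648 x 0.03067 = 0.005054 mol.
n(HNO3) in the aliquot = 0.005054 mol.
[diluted HNO3] = 0.005054 / 0.02265 = 0.2232 M.
Dilution factor = 500.0/18.81 = 26.58, so [stock] = 0.2232 x 26.58 = 5.93 M.

5.93 M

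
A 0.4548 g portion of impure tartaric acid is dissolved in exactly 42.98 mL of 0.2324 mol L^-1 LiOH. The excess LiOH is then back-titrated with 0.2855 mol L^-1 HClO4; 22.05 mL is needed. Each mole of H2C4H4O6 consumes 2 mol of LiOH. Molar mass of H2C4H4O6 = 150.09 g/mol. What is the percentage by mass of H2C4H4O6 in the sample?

Total n(LiOH) added = 0.2324 x 0.04298 = 0.009989 mol.
n(HClO4) used = 0.2855 x 0.02205 = 0.006295 mol, which equals the excess n(LiOH).
So n(LiOH) consumed by the sample = 0.009989 - 0.006295 = 0.003693 mol.
n(H2C4H4O6) = 0.003693 / 2 = 0.001847 mol.
mass H2C4H4O6 = 0.001847 x 150.09 = 0.2772 g, so %H2C4H4O6 = 0.2772/0.4548 x 100 = 60.9%.

60.9%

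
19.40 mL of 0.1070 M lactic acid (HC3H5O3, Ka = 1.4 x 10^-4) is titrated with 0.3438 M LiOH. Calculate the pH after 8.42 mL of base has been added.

12.47

n(acid) = 0.1070 x 0.01940 = 0.002076 mol; n(LiOH) added = 0.3438 x 0.008420 = 0.002895 mol.
Base is in excess by 0.002895 - 0.002076 = 0.0008190 mol in a total volume of 0.02782 L.
[OH^-] = 0.0008190/0.02782 = 0.02944 M, so pOH = 1.53 and pH = 14.00 - 1.53 = 12.47.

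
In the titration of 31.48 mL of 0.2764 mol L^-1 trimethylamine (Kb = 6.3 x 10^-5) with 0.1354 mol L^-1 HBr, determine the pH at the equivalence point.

n((CH3)3N) = 0.2764 x 0.03148 = 0.008701 mol; V(HBr) at equivalence = 0.008701/0.1354 = 0.06426 L.
At equivalence the base is fully converted to (CH3)3NH+; total volume = 0.09574 L, so [(CH3)3NH+] = 0.008701/0.09574 = 0.09088 M.
Ka((CH3)3NH+) = Kw/Kb = 1.0e-14 / 6.3 x 10^-5 = 1.59e-10.
[H^+] = sqrt(Ka x [(CH3)3NH+]) = sqrt(1.59e-10 x 0.09088) = 3.80e-6 M.
pH = -log(3.80e-6) = 5.42.

5.42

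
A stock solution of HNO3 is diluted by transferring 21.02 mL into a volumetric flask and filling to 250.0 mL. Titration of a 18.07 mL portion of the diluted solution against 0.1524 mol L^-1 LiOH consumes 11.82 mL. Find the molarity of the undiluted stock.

1.19 M

n(LiOH) = 0.1524 x 0.01182 = 0.001801 mol.
n(HNO3) in the aliquot = 0.001801 mol.
[diluted HNO3] = 0.001801 / 0.01807 = 0.09969 M.
Dilution factor = 250.0/21.02 = 11.89, so [stock] = 0.09969 x 11.89 = 1.19 M.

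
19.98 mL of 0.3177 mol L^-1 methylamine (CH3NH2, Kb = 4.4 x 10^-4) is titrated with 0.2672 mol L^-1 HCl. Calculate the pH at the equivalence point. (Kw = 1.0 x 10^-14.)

n(CH3NH2) = 0.3177 x 0.01998 = 0.006348 mol; V(HCl) at equivalence = 0.006348/0.2672 = 0.02376 L.
At equivalence the base is fully converted to CH3NH3+; total volume = 0.04374 L, so [CH3NH3+] = 0.006348/0.04374 = 0.1451 M.
Ka(CH3NH3+) = Kw/Kb = 1.0e-14 / 4.4 x 10^-4 = 2.27e-11.
[H^+] = sqrt(Ka x [CH3NH3+]) = sqrt(2.27e-11 x 0.1451) = 1.82e-6 M.
pH = -log(1.82e-6) = 5.74.

5.74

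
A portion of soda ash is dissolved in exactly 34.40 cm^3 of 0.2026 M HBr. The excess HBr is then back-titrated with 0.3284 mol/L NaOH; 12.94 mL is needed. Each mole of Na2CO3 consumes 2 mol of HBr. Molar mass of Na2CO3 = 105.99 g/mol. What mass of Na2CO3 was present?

0.144 g

Total n(HBr) added = 0.2026 x 0.03440 = 0.006969 mol.
n(NaOH) used = 0.3284 x 0.01294 = 0.004249 mol, which equals the excess n(HBr).
So n(HBr) consumed by the sample = 0.006969 - 0.004249 = 0.002720 mol.
n(Na2CO3) = 0.002720 / 2 = 0.001360 mol.
mass = 0.001360 mol x 105.99 g/mol = 0.144 g.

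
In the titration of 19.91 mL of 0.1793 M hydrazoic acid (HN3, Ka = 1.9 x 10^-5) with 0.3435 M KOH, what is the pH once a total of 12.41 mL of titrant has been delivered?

n(acid) = 0.1793 x 0.01991 = 0.003570 mol; n(KOH) added = 0.3435 x 0.01241 = 0.004263 mol.
Base is in excess by 0.004263 - 0.003570 = 0.0006930 mol in a total volume of 0.03232 L.
[OH^-] = 0.0006930/0.03232 = 0.02144 M, so pOH = 1.67 and pH = 14.00 - 1.67 = 12.33.

12.33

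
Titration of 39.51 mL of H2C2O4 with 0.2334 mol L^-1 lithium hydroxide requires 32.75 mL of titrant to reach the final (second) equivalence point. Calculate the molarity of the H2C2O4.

0.0967 M

n(LiOH) = 0.2334 x 0.03275 = 0.007644 mol.
At the final (second) equivalence point, 2 mol OH^- react per mol H2C2O4, so n(H2C2O4) = 0.007644 / 2 = 0.003822 mol.
[H2C2O4] = 0.003822 / 0.03951 L = 0.0967 M.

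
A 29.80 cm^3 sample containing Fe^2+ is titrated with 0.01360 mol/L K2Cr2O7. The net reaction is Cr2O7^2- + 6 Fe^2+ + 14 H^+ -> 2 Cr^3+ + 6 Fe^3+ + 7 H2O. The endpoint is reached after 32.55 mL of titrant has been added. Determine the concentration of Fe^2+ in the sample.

n(K2Cr2O7) = 0.01360 x 0.03255 = 0.0004427 mol.
From the balanced equation, 1 mol K2Cr2O7 reacts with 6 mol Fe^2+, so n(Fe^2+) = 0.0004427 x 6/1 = 0.002656 mol.
[Fe^2+] = 0.002656 / 0.02980 L = 0.0891 M.

0.0891 M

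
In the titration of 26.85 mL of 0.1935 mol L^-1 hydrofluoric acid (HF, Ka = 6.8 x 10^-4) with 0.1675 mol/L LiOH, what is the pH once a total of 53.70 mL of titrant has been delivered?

n(acid) = 0.1935 x 0.02685 = 0.005195 mol; n(LiOH) added = 0.1675 x 0.05370 = 0.008995 mol.
Base is in excess by 0.008995 - 0.005195 = 0.003799 mol in a total volume of 0.08055 L.
[OH^-] = 0.003799/0.08055 = 0.04717 M, so pOH = 1.33 and pH = 14.00 - 1.33 = 12.67.

12.67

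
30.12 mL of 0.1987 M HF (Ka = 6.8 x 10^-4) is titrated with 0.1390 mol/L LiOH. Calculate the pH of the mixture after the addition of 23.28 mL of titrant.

Initial n(HF) = 0.1987 x 0.03012 = 0.005985 mol.
n(LiOH) added = 0.1390 x 0.02328 = 0.003236 mol, converting that many moles of HF to F-.
Remaining n(HF) = 0.002749 mol; n(F-) = 0.003236 mol.
By Henderson-Hasselbalch, pH = pKa + log([A^-]/[HA]) = 3.17 + log(0.003236/0.002749) = 3.17 + (+0.07) = 3.24.

3.24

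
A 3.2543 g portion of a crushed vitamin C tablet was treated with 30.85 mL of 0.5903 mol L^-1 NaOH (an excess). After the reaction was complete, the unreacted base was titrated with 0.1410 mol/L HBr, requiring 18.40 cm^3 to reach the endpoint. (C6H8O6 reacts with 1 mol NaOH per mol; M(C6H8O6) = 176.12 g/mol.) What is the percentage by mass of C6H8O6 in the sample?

Total n(NaOH) added = 0.5903 x 0.03085 = 0.01821 mol.
n(HBr) used = 0.1410 x 0.01840 = 0.002594 mol, which equals the excess n(NaOH).
So n(NaOH) consumed by the sample = 0.01821 - 0.002594 = 0.01562 mol.
n(C6H8O6) = 0.01562 / 1 = 0.01562 mol.
mass C6H8O6 = 0.01562 x 176.12 = 2.750 g, so %C6H8O6 = 2.750/3.2543 x 100 = 84.5%.

84.5%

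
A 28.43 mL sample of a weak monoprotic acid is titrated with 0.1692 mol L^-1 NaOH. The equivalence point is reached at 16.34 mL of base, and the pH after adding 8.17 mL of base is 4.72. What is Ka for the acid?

8.17 mL is half of the equivalence volume, so this is the half-equivalence point where [HA] = [A^-].
At half-equivalence pH = pKa, so pKa = 4.72.
Ka = 10^(-4.72) = 1.9 x 10^-5.

1.9 x 10^-5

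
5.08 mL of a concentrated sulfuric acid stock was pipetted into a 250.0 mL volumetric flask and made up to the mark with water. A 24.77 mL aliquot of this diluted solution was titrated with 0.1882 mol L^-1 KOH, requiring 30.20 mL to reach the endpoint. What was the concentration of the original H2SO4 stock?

5.65 M

n(KOH) = 0.1882 x 0.03020 = 0.005684 mol.
n(H2SO4) in the aliquot = 0.005684 x 1/2 = 0.002842 mol.
[diluted H2SO4] = 0.002842 / 0.02477 = 0.1147 M.
Dilution factor = 250.0/5.080 = 49.21, so [stock] = 0.1147 x 49.21 = 5.65 M.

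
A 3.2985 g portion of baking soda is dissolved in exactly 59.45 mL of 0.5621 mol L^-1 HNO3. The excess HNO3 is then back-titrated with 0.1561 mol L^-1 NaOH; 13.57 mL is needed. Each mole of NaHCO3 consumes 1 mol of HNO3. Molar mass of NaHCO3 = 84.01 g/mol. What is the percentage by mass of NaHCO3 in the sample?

Total n(HNO3) added = 0.5621 x 0.05945 = 0.03342 mol.
n(NaOH) used = 0.1561 x 0.01357 = 0.002118 mol, which equals the excess n(HNO3).
So n(HNO3) consumed by the sample = 0.03342 - 0.002118 = 0.03130 mol.
n(NaHCO3) = 0.03130 / 1 = 0.03130 mol.
mass NaHCO3 = 0.03130 x 84.01 = 2.629 g, so %NaHCO3 = 2.629/3.2985 x 100 = 79.7%.

79.7%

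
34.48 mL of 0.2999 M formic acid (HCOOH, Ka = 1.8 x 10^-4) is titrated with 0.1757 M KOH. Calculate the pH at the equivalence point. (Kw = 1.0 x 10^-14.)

8.39

n(HCOOH) = 0.2999 x 0.03448 = 0.01034 mol; V(KOH) at equivalence = 0.01034/0.1757 = 0.05885 L.
At equivalence all the acid is converted to HCOO-; total volume = 0.03448 + 0.05885 = 0.09333 L, so [HCOO-] = 0.01034/0.09333 = 0.1108 M.
Kb = Kw/Ka = 1.0e-14 / 1.8 x 10^-4 = 5.56e-11.
[OH^-] = sqrt(Kb x [HCOO-]) = sqrt(5.56e-11 x 0.1108) = 2.48e-6 M.
pOH = 5.61, so pH = 14.00 - 5.61 = 8.39.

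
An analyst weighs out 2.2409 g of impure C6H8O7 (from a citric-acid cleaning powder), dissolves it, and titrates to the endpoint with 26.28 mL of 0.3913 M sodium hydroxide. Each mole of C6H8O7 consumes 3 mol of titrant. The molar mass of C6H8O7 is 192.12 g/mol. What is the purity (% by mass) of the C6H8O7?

29.4%

n(NaOH) = 0.3913 x 0.02628 = 0.01028 mol.
n(C6H8O7) = 0.01028 / 3 = 0.003428 mol.
mass of C6H8O7 = 0.003428 x 192.12 = 0.6585 g.
% purity = 0.6585 / 2.2409 x 100 = 29.4%.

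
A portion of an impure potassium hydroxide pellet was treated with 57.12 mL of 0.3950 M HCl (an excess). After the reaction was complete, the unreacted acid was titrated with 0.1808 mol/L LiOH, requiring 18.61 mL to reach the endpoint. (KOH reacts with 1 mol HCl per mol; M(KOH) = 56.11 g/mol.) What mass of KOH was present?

Total n(HCl) added = 0.3950 x 0.05712 = 0.02256 mol.
n(LiOH) used = 0.1808 x 0.01861 = 0.003365 mol, which equals the excess n(HCl).
So n(HCl) consumed by the sample = 0.02256 - 0.003365 = 0.01920 mol.
n(KOH) = 0.01920 / 1 = 0.01920 mol.
mass = 0.01920 mol x 56.11 g/mol = 1.08 g.

1.08 g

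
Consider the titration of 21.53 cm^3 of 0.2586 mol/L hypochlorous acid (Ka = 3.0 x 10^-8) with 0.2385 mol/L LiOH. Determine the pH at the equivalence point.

10.31

n(HClO) = 0.2586 x 0.02153 = 0.005568 mol; V(LiOH) at equivalence = 0.005568/0.2385 = 0.02334 L.
At equivalence all the acid is converted to ClO-; total volume = 0.02153 + 0.02334 = 0.04487 L, so [ClO-] = 0.005568/0.04487 = 0.1241 M.
Kb = Kw/Ka = 1.0e-14 / 3.0 x 10^-8 = 3.33e-7.
[OH^-] = sqrt(Kb x [ClO-]) = sqrt(3.33e-7 x 0.1241) = 0.000203 M.
pOH = 3.69, so pH = 14.00 - 3.69 = 10.31.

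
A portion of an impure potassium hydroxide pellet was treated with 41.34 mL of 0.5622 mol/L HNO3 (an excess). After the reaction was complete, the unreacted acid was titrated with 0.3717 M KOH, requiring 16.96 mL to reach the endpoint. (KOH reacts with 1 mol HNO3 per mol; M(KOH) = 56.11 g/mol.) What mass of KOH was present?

Total n(HNO3) added = 0.5622 x 0.04134 = 0.02324 mol.
n(KOH) used = 0.3717 x 0.01696 = 0.006304 mol, which equals the excess n(HNO3).
So n(HNO3) consumed by the sample = 0.02324 - 0.006304 = 0.01694 mol.
n(KOH) = 0.01694 / 1 = 0.01694 mol.
mass = 0.01694 mol x 56.11 g/mol = 0.950 g.

0.950 g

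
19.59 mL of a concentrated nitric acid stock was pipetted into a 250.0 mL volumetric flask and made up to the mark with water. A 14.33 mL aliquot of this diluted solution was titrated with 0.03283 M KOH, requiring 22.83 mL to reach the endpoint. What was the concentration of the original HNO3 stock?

0.667 M

n(KOH) = 0.03283 x 0.02283 = 0.0007495 mol.
n(HNO3) in the aliquot = 0.0007495 mol.
[diluted HNO3] = 0.0007495 / 0.01433 = 0.05230 M.
Dilution factor = 250.0/19.59 = 12.76, so [stock] = 0.05230 x 12.76 = 0.667 M.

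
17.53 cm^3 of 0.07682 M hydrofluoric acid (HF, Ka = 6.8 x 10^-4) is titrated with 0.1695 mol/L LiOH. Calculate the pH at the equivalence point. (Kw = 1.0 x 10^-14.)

7.95

n(HF) = 0.07682 x 0.01753 = 0.001347 mol; V(LiOH) at equivalence = 0.001347/0.1695 = 0.007945 L.
At equivalence all the acid is converted to F-; total volume = 0.01753 + 0.007945 = 0.02547 L, so [F-] = 0.001347/0.02547 = 0.05286 M.
Kb = Kw/Ka = 1.0e-14 / 6.8 x 10^-4 = 1.47e-11.
[OH^-] = sqrt(Kb x [F-]) = sqrt(1.47e-11 x 0.05286) = 8.82e-7 M.
pOH = 6.05, so pH = 14.00 - 6.05 = 7.95.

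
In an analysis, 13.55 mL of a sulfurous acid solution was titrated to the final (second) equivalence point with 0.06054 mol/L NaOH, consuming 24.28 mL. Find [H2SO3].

n(NaOH) = 0.06054 x 0.02428 = 0.001470 mol.
At the final (second) equivalence point, 2 mol OH^- react per mol H2SO3, so n(H2SO3) = 0.001470 / 2 = 0.0007350 mol.
[H2SO3] = 0.0007350 / 0.01355 L = 0.0542 M.

0.0542 M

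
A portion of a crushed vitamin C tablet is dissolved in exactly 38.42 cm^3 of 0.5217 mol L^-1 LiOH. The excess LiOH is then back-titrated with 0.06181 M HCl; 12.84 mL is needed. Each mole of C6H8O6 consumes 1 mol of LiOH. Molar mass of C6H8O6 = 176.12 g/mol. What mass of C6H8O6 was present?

3.39 g

Total n(LiOH) added = 0.5217 x 0.03842 = 0.02004 mol.
n(HCl) used = 0.06181 x 0.01284 = 0.0007936 mol, which equals the excess n(LiOH).
So n(LiOH) consumed by the sample = 0.02004 - 0.0007936 = 0.01925 mol.
n(C6H8O6) = 0.01925 / 1 = 0.01925 mol.
mass = 0.01925 mol x 176.12 g/mol = 3.39 g.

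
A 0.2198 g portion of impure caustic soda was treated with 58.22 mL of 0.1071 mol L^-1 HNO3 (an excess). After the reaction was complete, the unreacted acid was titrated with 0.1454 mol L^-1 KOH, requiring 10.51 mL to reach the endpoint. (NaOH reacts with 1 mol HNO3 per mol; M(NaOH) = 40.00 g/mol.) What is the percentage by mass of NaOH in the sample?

Total n(HNO3) added = 0.1071 x 0.05822 = 0.006235 mol.
n(KOH) used = 0.1454 x 0.01051 = 0.001528 mol, which equals the excess n(HNO3).
So n(HNO3) consumed by the sample = 0.006235 - 0.001528 = 0.004707 mol.
n(NaOH) = 0.004707 / 1 = 0.004707 mol.
mass NaOH = 0.004707 x 40.00 = 0.1883 g, so %NaOH = 0.1883/0.2198 x 100 = 85.7%.

85.7%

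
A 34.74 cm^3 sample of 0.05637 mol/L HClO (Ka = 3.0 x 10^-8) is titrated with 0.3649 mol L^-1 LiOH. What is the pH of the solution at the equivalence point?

n(HClO) = 0.05637 x 0.03474 = 0.001958 mol; V(LiOH) at equivalence = 0.001958/0.3649 = 0.005367 L.
At equivalence all the acid is converted to ClO-; total volume = 0.03474 + 0.005367 = 0.04011 L, so [ClO-] = 0.001958/0.04011 = 0.04883 M.
Kb = Kw/Ka = 1.0e-14 / 3.0 x 10^-8 = 3.33e-7.
[OH^-] = sqrt(Kb x [ClO-]) = sqrt(3.33e-7 x 0.04883) = 0.000128 M.
pOH = 3.89, so pH = 14.00 - 3.89 = 10.11.

10.11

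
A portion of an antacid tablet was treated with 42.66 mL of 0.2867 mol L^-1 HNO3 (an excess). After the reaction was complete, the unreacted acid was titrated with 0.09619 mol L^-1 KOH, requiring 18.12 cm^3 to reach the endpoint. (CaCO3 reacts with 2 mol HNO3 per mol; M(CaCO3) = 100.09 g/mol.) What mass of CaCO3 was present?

0.525 g

Total n(HNO3) added = 0.2867 x 0.04266 = 0.01223 mol.
n(KOH) used = 0.09619 x 0.01812 = 0.001743 mol, which equals the excess n(HNO3).
So n(HNO3) consumed by the sample = 0.01223 - 0.001743 = 0.01049 mol.
n(CaCO3) = 0.01049 / 2 = 0.005244 mol.
mass = 0.005244 mol x 100.09 g/mol = 0.525 g.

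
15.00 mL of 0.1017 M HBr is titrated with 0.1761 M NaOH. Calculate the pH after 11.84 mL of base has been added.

n(acid) = 0.1017 x 0.01500 = 0.001526 mol; n(NaOH) added = 0.1761 x 0.01184 = 0.002085 mol.
Base is in excess by 0.002085 - 0.001526 = 0.0005595 mol in a total volume of 0.02684 L.
[OH^-] = 0.0005595/0.02684 = 0.02085 M, so pOH = 1.68 and pH = 14.00 - 1.68 = 12.32.

12.32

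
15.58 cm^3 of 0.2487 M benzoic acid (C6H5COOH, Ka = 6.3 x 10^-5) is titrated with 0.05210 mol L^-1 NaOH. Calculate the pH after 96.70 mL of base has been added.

12.02

n(acid) = 0.2487 x 0.01558 = 0.003875 mol; n(NaOH) added = 0.05210 x 0.09670 = 0.005038 mol.
Base is in excess by 0.005038 - 0.003875 = 0.001163 mol in a total volume of 0.1123 L.
[OH^-] = 0.001163/0.1123 = 0.01036 M, so pOH = 1.98 and pH = 14.00 - 1.98 = 12.02.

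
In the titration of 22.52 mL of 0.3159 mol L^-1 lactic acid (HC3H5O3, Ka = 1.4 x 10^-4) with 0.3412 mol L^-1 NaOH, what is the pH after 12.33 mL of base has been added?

Initial n(HC3H5O3) = 0.3159 x 0.02252 = 0.007114 mol.
n(NaOH) added = 0.3412 x 0.01233 = 0.004207 mol, converting that many moles of HC3H5O3 to C3H5O3-.
Remaining n(HC3H5O3) = 0.002907 mol; n(C3H5O3-) = 0.004207 mol.
By Henderson-Hasselbalch, pH = pKa + log([A^-]/[HA]) = 3.85 + log(0.004207/0.002907) = 3.85 + (+0.16) = 4.01.

4.01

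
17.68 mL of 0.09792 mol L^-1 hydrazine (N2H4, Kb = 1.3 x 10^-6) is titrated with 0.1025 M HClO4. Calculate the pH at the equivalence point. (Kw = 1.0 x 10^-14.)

n(N2H4) = 0.09792 x 0.01768 = 0.001731 mol; V(HClO4) at equivalence = 0.001731/0.1025 = 0.01689 L.
At equivalence the base is fully converted to N2H5+; total volume = 0.03457 L, so [N2H5+] = 0.001731/0.03457 = 0.05008 M.
Ka(N2H5+) = Kw/Kb = 1.0e-14 / 1.3 x 10^-6 = 7.69e-9.
[H^+] = sqrt(Ka x [N2H5+]) = sqrt(7.69e-9 x 0.05008) = 1.96e-5 M.
pH = -log(1.96e-5) = 4.71.

4.71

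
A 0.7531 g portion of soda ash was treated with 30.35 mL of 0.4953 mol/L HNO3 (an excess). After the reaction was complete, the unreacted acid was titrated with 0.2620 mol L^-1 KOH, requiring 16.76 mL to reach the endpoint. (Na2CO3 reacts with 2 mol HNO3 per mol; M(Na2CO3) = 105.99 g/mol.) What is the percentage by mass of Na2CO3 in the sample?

Total n(HNO3) added = 0.4953 x 0.03035 = 0.01503 mol.
n(KOH) used = 0.2620 x 0.01676 = 0.004391 mol, which equals the excess n(HNO3).
So n(HNO3) consumed by the sample = 0.01503 - 0.004391 = 0.01064 mol.
n(Na2CO3) = 0.01064 / 2 = 0.005321 mol.
mass Na2CO3 = 0.005321 x 105.99 = 0.5639 g, so %Na2CO3 = 0.5639/0.7531 x 100 = 74.9%.

74.9%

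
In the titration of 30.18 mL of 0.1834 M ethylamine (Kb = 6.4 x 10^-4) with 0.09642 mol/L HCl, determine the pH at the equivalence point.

6.00

n(C2H5NH2) = 0.1834 x 0.03018 = 0.005535 mol; V(HCl) at equivalence = 0.005535/0.09642 = 0.05741 L.
At equivalence the base is fully converted to C2H5NH3+; total volume = 0.08759 L, so [C2H5NH3+] = 0.005535/0.08759 = 0.06320 M.
Ka(C2H5NH3+) = Kw/Kb = 1.0e-14 / 6.4 x 10^-4 = 1.56e-11.
[H^+] = sqrt(Ka x [C2H5NH3+]) = sqrt(1.56e-11 x 0.06320) = 9.94e-7 M.
pH = -log(9.94e-7) = 6.00.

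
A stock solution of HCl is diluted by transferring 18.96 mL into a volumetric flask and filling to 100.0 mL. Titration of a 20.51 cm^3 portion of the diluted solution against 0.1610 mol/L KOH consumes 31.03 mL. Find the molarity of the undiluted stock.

n(KOH) = 0.1610 x 0.03103 = 0.004996 mol.
n(HCl) in the aliquot = 0.004996 mol.
[diluted HCl] = 0.004996 / 0.02051 = 0.2436 M.
Dilution factor = 100.0/18.96 = 5.274, so [stock] = 0.2436 x 5.274 = 1.28 M.

1.28 M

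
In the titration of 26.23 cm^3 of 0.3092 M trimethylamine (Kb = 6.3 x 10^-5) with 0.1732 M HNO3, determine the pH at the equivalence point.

5.38

n((CH3)3N) = 0.3092 x 0.02623 = 0.008110 mol; V(HNO3) at equivalence = 0.008110/0.1732 = 0.04683 L.
At equivalence the base is fully converted to (CH3)3NH+; total volume = 0.07306 L, so [(CH3)3NH+] = 0.008110/0.07306 = 0.1110 M.
Ka((CH3)3NH+) = Kw/Kb = 1.0e-14 / 6.3 x 10^-5 = 1.59e-10.
[H^+] = sqrt(Ka x [(CH3)3NH+]) = sqrt(1.59e-10 x 0.1110) = 4.20e-6 M.
pH = -log(4.20e-6) = 5.38.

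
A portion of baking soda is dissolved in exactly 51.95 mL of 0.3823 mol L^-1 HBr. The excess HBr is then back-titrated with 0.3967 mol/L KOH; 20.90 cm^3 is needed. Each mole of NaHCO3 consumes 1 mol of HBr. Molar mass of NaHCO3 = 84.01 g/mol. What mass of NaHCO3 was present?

0.972 g

Total n(HBr) added = 0.3823 x 0.05195 = 0.01986 mol.
n(KOH) used = 0.3967 x 0.02090 = 0.008291 mol, which equals the excess n(HBr).
So n(HBr) consumed by the sample = 0.01986 - 0.008291 = 0.01157 mol.
n(NaHCO3) = 0.01157 / 1 = 0.01157 mol.
mass = 0.01157 mol x 84.01 g/mol = 0.972 g.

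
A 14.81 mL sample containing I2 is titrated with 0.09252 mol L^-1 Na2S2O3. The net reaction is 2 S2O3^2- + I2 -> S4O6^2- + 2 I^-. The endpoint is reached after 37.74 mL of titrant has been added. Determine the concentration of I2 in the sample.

0.118 M

n(Na2S2O3) = 0.09252 x 0.03774 = 0.003492 mol.
From the balanced equation, 2 mol Na2S2O3 reacts with 1 mol I2, so n(I2) = 0.003492 x 1/2 = 0.001746 mol.
[I2] = 0.001746 / 0.01481 L = 0.118 M.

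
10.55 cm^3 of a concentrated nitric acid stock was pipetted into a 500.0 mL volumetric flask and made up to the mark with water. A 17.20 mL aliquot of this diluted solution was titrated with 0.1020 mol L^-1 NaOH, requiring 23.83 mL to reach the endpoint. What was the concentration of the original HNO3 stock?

n(NaOH) = 0.1020 x 0.02383 = 0.002431 mol.
n(HNO3) in the aliquot = 0.002431 mol.
[diluted HNO3] = 0.002431 / 0.01720 = 0.1413 M.
Dilution factor = 500.0/10.55 = 47.39, so [stock] = 0.1413 x 47.39 = 6.70 M.

6.70 M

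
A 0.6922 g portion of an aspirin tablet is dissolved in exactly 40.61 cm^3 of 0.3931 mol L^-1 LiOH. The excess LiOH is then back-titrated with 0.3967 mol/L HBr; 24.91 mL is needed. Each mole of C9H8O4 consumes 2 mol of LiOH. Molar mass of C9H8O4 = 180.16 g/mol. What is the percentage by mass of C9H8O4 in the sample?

Total n(LiOH) added = 0.3931 x 0.04061 = 0.01596 mol.
n(HBr) used = 0.3967 x 0.02491 = 0.009882 mol, which equals the excess n(LiOH).
So n(LiOH) consumed by the sample = 0.01596 - 0.009882 = 0.006082 mol.
n(C9H8O4) = 0.006082 / 2 = 0.003041 mol.
mass C9H8O4 = 0.003041 x 180.16 = 0.5479 g, so %C9H8O4 = 0.5479/0.6922 x 100 = 79.1%.

79.1%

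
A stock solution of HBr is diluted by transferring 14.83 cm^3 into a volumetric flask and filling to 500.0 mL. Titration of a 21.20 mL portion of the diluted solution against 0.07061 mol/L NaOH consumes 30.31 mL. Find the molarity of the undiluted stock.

n(NaOH) = 0.07061 x 0.03031 = 0.002140 mol.
n(HBr) in the aliquot = 0.002140 mol.
[diluted HBr] = 0.002140 / 0.02120 = 0.1010 M.
Dilution factor = 500.0/14.83 = 33.72, so [stock] = 0.1010 x 33.72 = 3.40 M.

3.40 M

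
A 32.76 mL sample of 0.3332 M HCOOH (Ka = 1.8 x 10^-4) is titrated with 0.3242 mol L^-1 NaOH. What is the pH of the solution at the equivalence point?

8.48

n(HCOOH) = 0.3332 x 0.03276 = 0.01092 mol; V(NaOH) at equivalence = 0.01092/0.3242 = 0.03367 L.
At equivalence all the acid is converted to HCOO-; total volume = 0.03276 + 0.03367 = 0.06643 L, so [HCOO-] = 0.01092/0.06643 = 0.1643 M.
Kb = Kw/Ka = 1.0e-14 / 1.8 x 10^-4 = 5.56e-11.
[OH^-] = sqrt(Kb x [HCOO-]) = sqrt(5.56e-11 x 0.1643) = 3.02e-6 M.
pOH = 5.52, so pH = 14.00 - 5.52 = 8.48.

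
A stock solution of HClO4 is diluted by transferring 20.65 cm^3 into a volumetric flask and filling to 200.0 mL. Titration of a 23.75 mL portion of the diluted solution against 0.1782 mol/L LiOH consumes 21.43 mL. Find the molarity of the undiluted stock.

n(LiOH) = 0.1782 x 0.02143 = 0.003819 mol.
n(HClO4) in the aliquot = 0.003819 mol.
[diluted HClO4] = 0.003819 / 0.02375 = 0.1608 M.
Dilution factor = 200.0/20.65 = 9.685, so [stock] = 0.1608 x 9.685 = 1.56 M.

1.56 M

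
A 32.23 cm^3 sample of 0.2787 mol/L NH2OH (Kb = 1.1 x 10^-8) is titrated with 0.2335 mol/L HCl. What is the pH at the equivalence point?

3.47

n(NH2OH) = 0.2787 x 0.03223 = 0.008983 mol; V(HCl) at equivalence = 0.008983/0.2335 = 0.03847 L.
At equivalence the base is fully converted to NH3OH+; total volume = 0.07070 L, so [NH3OH+] = 0.008983/0.07070 = 0.1271 M.
Ka(NH3OH+) = Kw/Kb = 1.0e-14 / 1.1 x 10^-8 = 9.09e-7.
[H^+] = sqrt(Ka x [NH3OH+]) = sqrt(9.09e-7 x 0.1271) = 0.000340 M.
pH = -log(0.000340) = 3.47.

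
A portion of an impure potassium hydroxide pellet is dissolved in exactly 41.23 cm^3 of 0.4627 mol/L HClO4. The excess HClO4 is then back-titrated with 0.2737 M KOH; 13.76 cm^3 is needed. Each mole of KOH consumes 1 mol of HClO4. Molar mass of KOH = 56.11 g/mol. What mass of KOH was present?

Total n(HClO4) added = 0.4627 x 0.04123 = 0.01908 mol.
n(KOH) used = 0.2737 x 0.01376 = 0.003766 mol, which equals the excess n(HClO4).
So n(HClO4) consumed by the sample = 0.01908 - 0.003766 = 0.01531 mol.
n(KOH) = 0.01531 / 1 = 0.01531 mol.
mass = 0.01531 mol x 56.11 g/mol = 0.859 g.

0.859 g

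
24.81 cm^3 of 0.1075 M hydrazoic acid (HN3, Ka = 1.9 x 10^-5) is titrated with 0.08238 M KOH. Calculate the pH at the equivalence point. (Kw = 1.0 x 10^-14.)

8.69

n(HN3) = 0.1075 x 0.02481 = 0.002667 mol; V(KOH) at equivalence = 0.002667/0.08238 = 0.03238 L.
At equivalence all the acid is converted to N3-; total volume = 0.02481 + 0.03238 = 0.05719 L, so [N3-] = 0.002667/0.05719 = 0.04664 M.
Kb = Kw/Ka = 1.0e-14 / 1.9 x 10^-5 = 5.26e-10.
[OH^-] = sqrt(Kb x [N3-]) = sqrt(5.26e-10 x 0.04664) = 4.95e-6 M.
pOH = 5.31, so pH = 14.00 - 5.31 = 8.69.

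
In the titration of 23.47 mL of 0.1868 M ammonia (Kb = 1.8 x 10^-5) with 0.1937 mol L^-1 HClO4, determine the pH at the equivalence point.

n(NH3) = 0.1868 x 0.02347 = 0.004384 mol; V(HClO4) at equivalence = 0.004384/0.1937 = 0.02263 L.
At equivalence the base is fully converted to NH4+; total volume = 0.04610 L, so [NH4+] = 0.004384/0.04610 = 0.09509 M.
Ka(NH4+) = Kw/Kb = 1.0e-14 / 1.8 x 10^-5 = 5.56e-10.
[H^+] = sqrt(Ka x [NH4+]) = sqrt(5.56e-10 x 0.09509) = 7.27e-6 M.
pH = -log(7.27e-6) = 5.14.

5.14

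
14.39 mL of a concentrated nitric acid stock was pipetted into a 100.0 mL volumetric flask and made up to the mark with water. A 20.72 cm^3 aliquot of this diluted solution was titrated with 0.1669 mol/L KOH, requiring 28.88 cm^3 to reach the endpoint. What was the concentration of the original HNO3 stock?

1.62 M

n(KOH) = 0.1669 x 0.02888 = 0.004820 mol.
n(HNO3) in the aliquot = 0.004820 mol.
[diluted HNO3] = 0.004820 / 0.02072 = 0.2326 M.
Dilution factor = 100.0/14.39 = 6.949, so [stock] = 0.2326 x 6.949 = 1.62 M.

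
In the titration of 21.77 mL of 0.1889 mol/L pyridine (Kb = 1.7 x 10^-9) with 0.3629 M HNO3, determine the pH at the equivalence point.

n(C5H5N) = 0.1889 x 0.02177 = 0.004112 mol; V(HNO3) at equivalence = 0.004112/0.3629 = 0.01133 L.
At equivalence the base is fully converted to C5H5NH+; total volume = 0.03310 L, so [C5H5NH+] = 0.004112/0.03310 = 0.1242 M.
Ka(C5H5NH+) = Kw/Kb = 1.0e-14 / 1.7 x 10^-9 = 5.88e-6.
[H^+] = sqrt(Ka x [C5H5NH+]) = sqrt(5.88e-6 x 0.1242) = 0.000855 M.
pH = -log(0.000855) = 3.07.

3.07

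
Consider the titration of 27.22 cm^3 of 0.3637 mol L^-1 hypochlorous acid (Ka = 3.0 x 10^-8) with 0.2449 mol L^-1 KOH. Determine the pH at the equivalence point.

10.34

n(HClO) = 0.3637 x 0.02722 = 0.009900 mol; V(KOH) at equivalence = 0.009900/0.2449 = 0.04042 L.
At equivalence all the acid is converted to ClO-; total volume = 0.02722 + 0.04042 = 0.06764 L, so [ClO-] = 0.009900/0.06764 = 0.1464 M.
Kb = Kw/Ka = 1.0e-14 / 3.0 x 10^-8 = 3.33e-7.
[OH^-] = sqrt(Kb x [ClO-]) = sqrt(3.33e-7 x 0.1464) = 0.000221 M.
pOH = 3.66, so pH = 14.00 - 3.66 = 10.34.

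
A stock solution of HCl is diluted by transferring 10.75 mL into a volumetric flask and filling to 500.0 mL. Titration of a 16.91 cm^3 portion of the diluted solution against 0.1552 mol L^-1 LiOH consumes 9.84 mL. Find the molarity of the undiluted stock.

n(LiOH) = 0.1552 x 0.009840 = 0.001527 mol.
n(HCl) in the aliquot = 0.001527 mol.
[diluted HCl] = 0.001527 / 0.01691 = 0.09031 M.
Dilution factor = 500.0/10.75 = 46.51, so [stock] = 0.09031 x 46.51 = 4.20 M.

4.20 M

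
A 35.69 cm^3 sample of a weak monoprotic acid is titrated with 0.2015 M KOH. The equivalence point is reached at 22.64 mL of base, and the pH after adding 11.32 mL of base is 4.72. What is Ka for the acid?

1.9 x 10^-5

11.32 mL is half of the equivalence volume, so this is the half-equivalence point where [HA] = [A^-].
At half-equivalence pH = pKa, so pKa = 4.72.
Ka = 10^(-4.72) = 1.9 x 10^-5.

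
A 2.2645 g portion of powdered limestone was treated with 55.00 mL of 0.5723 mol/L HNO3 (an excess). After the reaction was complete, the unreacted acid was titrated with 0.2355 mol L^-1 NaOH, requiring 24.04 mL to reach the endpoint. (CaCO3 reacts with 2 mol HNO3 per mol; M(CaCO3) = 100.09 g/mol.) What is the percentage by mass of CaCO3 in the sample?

57.1%

Total n(HNO3) added = 0.5723 x 0.05500 = 0.03148 mol.
n(NaOH) used = 0.2355 x 0.02404 = 0.005661 mol, which equals the excess n(HNO3).
So n(HNO3) consumed by the sample = 0.03148 - 0.005661 = 0.02582 mol.
n(CaCO3) = 0.02582 / 2 = 0.01291 mol.
mass CaCO3 = 0.01291 x 100.09 = 1.292 g, so %CaCO3 = 1.292/2.2645 x 100 = 57.1%.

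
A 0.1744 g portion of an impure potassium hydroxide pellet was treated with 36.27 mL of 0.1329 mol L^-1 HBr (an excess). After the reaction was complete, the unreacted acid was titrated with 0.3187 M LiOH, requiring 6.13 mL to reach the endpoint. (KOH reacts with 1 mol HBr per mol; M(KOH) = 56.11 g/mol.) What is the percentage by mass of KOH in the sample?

Total n(HBr) added = 0.1329 x 0.03627 = 0.004820 mol.
n(LiOH) used = 0.3187 x 0.006130 = 0.001954 mol, which equals the excess n(HBr).
So n(HBr) consumed by the sample = 0.004820 - 0.001954 = 0.002867 mol.
n(KOH) = 0.002867 / 1 = 0.002867 mol.
mass KOH = 0.002867 x 56.11 = 0.1608 g, so %KOH = 0.1608/0.1744 x 100 = 92.2%.

92.2%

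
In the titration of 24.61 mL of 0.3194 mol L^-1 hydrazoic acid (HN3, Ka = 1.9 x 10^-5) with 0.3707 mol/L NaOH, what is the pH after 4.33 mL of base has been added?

4.13

Initial n(HN3) = 0.3194 x 0.02461 = 0.007860 mol.
n(NaOH) added = 0.3707 x 0.004330 = 0.001605 mol, converting that many moles of HN3 to N3-.
Remaining n(HN3) = 0.006255 mol; n(N3-) = 0.001605 mol.
By Henderson-Hasselbalch, pH = pKa + log([A^-]/[HA]) = 4.72 + log(0.001605/0.006255) = 4.72 + (-0.59) = 4.13.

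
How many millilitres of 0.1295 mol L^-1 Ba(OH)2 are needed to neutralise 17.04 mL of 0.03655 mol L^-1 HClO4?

n(HClO4) = 0.03655 mol/L x 0.01704 L = 0.0006228 mol.
The neutralisation is 2 HClO4 : 1 Ba(OH)2, so n(Ba(OH)2) = 0.0006228 x 1/2 = 0.0003114 mol.
V(Ba(OH)2) = 0.0003114 / 0.1295 = 0.002405 L = 2.40 mL.

2.40 mL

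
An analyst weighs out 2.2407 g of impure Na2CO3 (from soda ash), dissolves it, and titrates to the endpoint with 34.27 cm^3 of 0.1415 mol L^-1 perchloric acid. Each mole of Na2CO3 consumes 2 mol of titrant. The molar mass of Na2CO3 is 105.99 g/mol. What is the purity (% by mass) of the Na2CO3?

11.5%

n(HClO4) = 0.1415 x 0.03427 = 0.004849 mol.
n(Na2CO3) = 0.004849 / 2 = 0.002425 mol.
mass of Na2CO3 = 0.002425 x 105.99 = 0.2570 g.
% purity = 0.2570 / 2.2407 x 100 = 11.5%.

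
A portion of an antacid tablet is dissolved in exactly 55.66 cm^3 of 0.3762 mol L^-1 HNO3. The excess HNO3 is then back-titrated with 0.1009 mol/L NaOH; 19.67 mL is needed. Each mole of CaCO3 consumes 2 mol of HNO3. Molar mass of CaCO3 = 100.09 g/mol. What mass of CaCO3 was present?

0.949 g

Total n(HNO3) added = 0.3762 x 0.05566 = 0.02094 mol.
n(NaOH) used = 0.1009 x 0.01967 = 0.001985 mol, which equals the excess n(HNO3).
So n(HNO3) consumed by the sample = 0.02094 - 0.001985 = 0.01895 mol.
n(CaCO3) = 0.01895 / 2 = 0.009477 mol.
mass = 0.009477 mol x 100.09 g/mol = 0.949 g.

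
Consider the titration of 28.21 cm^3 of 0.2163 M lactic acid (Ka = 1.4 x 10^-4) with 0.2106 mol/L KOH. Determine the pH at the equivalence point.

n(HC3H5O3) = 0.2163 x 0.02821 = 0.006102 mol; V(KOH) at equivalence = 0.006102/0.2106 = 0.02897 L.
At equivalence all the acid is converted to C3H5O3-; total volume = 0.02821 + 0.02897 = 0.05718 L, so [C3H5O3-] = 0.006102/0.05718 = 0.1067 M.
Kb = Kw/Ka = 1.0e-14 / 1.4 x 10^-4 = 7.14e-11.
[OH^-] = sqrt(Kb x [C3H5O3-]) = sqrt(7.14e-11 x 0.1067) = 2.76e-6 M.
pOH = 5.56, so pH = 14.00 - 5.56 = 8.44.

8.44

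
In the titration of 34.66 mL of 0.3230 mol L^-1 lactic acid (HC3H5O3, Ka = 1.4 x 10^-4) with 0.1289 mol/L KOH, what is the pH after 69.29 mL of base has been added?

Initial n(HC3H5O3) = 0.3230 x 0.03466 = 0.01120 mol.
n(KOH) added = 0.1289 x 0.06929 = 0.008931 mol, converting that many moles of HC3H5O3 to C3H5O3-.
Remaining n(HC3H5O3) = 0.002264 mol; n(C3H5O3-) = 0.008931 mol.
By Henderson-Hasselbalch, pH = pKa + log([A^-]/[HA]) = 3.85 + log(0.008931/0.002264) = 3.85 + (+0.60) = 4.45.

4.45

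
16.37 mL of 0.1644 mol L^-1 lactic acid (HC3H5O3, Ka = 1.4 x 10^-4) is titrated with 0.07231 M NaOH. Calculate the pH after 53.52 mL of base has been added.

12.23

n(acid) = 0.1644 x 0.01637 = 0.002691 mol; n(NaOH) added = 0.07231 x 0.05352 = 0.003870 mol.
Base is in excess by 0.003870 - 0.002691 = 0.001179 mol in a total volume of 0.06989 L.
[OH^-] = 0.001179/0.06989 = 0.01687 M, so pOH = 1.77 and pH = 14.00 - 1.77 = 12.23.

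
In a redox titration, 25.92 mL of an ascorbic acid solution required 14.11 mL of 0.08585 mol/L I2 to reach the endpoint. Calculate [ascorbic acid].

0.0467 M

n(I2) = 0.08585 x 0.01411 = 0.001211 mol.
From the balanced equation, 1 mol I2 reacts with 1 mol ascorbic acid, so n(ascorbic acid) = 0.001211 x 1/1 = 0.001211 mol.
[ascorbic acid] = 0.001211 / 0.02592 L = 0.0467 M.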